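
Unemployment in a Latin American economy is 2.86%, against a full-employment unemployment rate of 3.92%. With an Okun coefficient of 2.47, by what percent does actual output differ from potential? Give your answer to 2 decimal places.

The unemployment gap is 2.86 - 3.92 = -1.06 percentage points.
Okun's law gives an output gap of -2.47 × (-1.06) = 2.6182%, i.e. 2.62% above potential.

2.62%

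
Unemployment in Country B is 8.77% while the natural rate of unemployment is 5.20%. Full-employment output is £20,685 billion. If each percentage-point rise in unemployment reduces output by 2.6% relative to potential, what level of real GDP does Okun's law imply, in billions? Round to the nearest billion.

£18,765 billion

Unemployment gap = 8.77 - 5.2 = 3.57 points, so the output gap is -2.6 × 3.57 = -9.282%.
Actual GDP = 20685 × (1 - 9.282/100) = 20685 × 0.90718 ≈ 18765 billion.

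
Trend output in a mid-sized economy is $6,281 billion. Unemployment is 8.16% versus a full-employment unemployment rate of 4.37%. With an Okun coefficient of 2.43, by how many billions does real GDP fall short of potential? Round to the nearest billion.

$578 billion

Output gap = -2.43 × (8.16 - 4.37) = -2.43 × 3.79 = -9.2097%.
Actual GDP ≈ 6281 × 0.907903 ≈ 5703 billion, so the shortfall is 6281 - 5703 = 578 billion.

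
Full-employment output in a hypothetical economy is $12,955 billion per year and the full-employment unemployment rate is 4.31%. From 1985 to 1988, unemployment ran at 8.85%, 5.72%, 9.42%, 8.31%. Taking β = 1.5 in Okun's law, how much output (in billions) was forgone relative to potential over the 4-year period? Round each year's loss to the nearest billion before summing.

$2,926 billion

Year 1985: gap = -1.5 × (8.85 - 4.31) = -6.81%, loss ≈ 12955 × 6.81/100 ≈ 882.
Year 1986: gap = -1.5 × (5.72 - 4.31) = -2.115%, loss ≈ 12955 × 2.115/100 ≈ 274.
Year 1987: gap = -1.5 × (9.42 - 4.31) = -7.665%, loss ≈ 12955 × 7.665/100 ≈ 993.
Year 1988: gap = -1.5 × (8.31 - 4.31) = -6%, loss ≈ 12955 × 6/100 ≈ 777.
Total lost output = 882 + 274 + 993 + 777 = 2926 billion.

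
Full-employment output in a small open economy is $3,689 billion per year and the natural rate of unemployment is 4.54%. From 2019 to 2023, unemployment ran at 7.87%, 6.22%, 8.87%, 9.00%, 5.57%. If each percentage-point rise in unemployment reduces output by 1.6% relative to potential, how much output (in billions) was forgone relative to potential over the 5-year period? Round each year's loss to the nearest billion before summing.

$876 billion

Year 2019: gap = -1.6 × (7.87 - 4.54) = -5.328%, loss ≈ 3689 × 5.328/100 ≈ 197.
Year 2020: gap = -1.6 × (6.22 - 4.54) = -2.688%, loss ≈ 3689 × 2.688/100 ≈ 99.
Year 2021: gap = -1.6 × (8.87 - 4.54) = -6.928%, loss ≈ 3689 × 6.928/100 ≈ 256.
Year 2022: gap = -1.6 × (9 - 4.54) = -7.136%, loss ≈ 3689 × 7.136/100 ≈ 263.
Year 2023: gap = -1.6 × (5.57 - 4.54) = -1.648%, loss ≈ 3689 × 1.648/100 ≈ 61.
Total lost output = 197 + 99 + 256 + 263 + 61 = 876 billion.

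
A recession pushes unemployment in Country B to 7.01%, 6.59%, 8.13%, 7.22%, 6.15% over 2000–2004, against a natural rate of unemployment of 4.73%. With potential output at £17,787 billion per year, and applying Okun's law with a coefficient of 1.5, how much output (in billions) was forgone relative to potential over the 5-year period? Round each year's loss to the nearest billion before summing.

£3,054 billion

Year 2000: gap = -1.5 × (7.01 - 4.73) = -3.42%, loss ≈ 17787 × 3.42/100 ≈ 608.
Year 2001: gap = -1.5 × (6.59 - 4.73) = -2.79%, loss ≈ 17787 × 2.79/100 ≈ 496.
Year 2002: gap = -1.5 × (8.13 - 4.73) = -5.1%, loss ≈ 17787 × 5.1/100 ≈ 907.
Year 2003: gap = -1.5 × (7.22 - 4.73) = -3.735%, loss ≈ 17787 × 3.735/100 ≈ 664.
Year 2004: gap = -1.5 × (6.15 - 4.73) = -2.13%, loss ≈ 17787 × 2.13/100 ≈ 379.
Total lost output = 608 + 496 + 907 + 664 + 379 = 3054 billion.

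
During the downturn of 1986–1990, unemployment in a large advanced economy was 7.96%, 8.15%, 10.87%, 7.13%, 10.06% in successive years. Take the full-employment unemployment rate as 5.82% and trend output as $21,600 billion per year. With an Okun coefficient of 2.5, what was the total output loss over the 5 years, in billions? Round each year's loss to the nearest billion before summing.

Year 1986: gap = -2.5 × (7.96 - 5.82) = -5.35%, loss ≈ 21600 × 5.35/100 ≈ 1156.
Year 1987: gap = -2.5 × (8.15 - 5.82) = -5.825%, loss ≈ 21600 × 5.825/100 ≈ 1258.
Year 1988: gap = -2.5 × (10.87 - 5.82) = -12.625%, loss ≈ 21600 × 12.625/100 ≈ 2727.
Year 1989: gap = -2.5 × (7.13 - 5.82) = -3.275%, loss ≈ 21600 × 3.275/100 ≈ 707.
Year 1990: gap = -2.5 × (10.06 - 5.82) = -10.6%, loss ≈ 21600 × 10.6/100 ≈ 2290.
Total lost output = 1156 + 1258 + 2727 + 707 + 2290 = 8138 billion.

$8,138 billion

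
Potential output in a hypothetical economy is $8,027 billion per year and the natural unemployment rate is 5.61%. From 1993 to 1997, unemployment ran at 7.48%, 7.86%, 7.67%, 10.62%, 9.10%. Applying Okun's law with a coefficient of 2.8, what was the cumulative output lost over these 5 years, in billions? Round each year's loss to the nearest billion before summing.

$3,299 billion

Year 1993: gap = -2.8 × (7.48 - 5.61) = -5.236%, loss ≈ 8027 × 5.236/100 ≈ 420.
Year 1994: gap = -2.8 × (7.86 - 5.61) = -6.3%, loss ≈ 8027 × 6.3/100 ≈ 506.
Year 1995: gap = -2.8 × (7.67 - 5.61) = -5.768%, loss ≈ 8027 × 5.768/100 ≈ 463.
Year 1996: gap = -2.8 × (10.62 - 5.61) = -14.028%, loss ≈ 8027 × 14.028/100 ≈ 1126.
Year 1997: gap = -2.8 × (9.1 - 5.61) = -9.772%, loss ≈ 8027 × 9.772/100 ≈ 784.
Total lost output = 420 + 506 + 463 + 1126 + 784 = 3299 billion.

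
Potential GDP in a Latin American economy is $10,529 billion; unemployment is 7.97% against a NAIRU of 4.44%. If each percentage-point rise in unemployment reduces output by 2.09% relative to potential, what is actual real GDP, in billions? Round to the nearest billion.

$9,752 billion

Unemployment gap = 7.97 - 4.44 = 3.53 points, so the output gap is -2.09 × 3.53 = -7.3777%.
Actual GDP = 10529 × (1 - 7.3777/100) = 10529 × 0.926223 ≈ 9752 billion.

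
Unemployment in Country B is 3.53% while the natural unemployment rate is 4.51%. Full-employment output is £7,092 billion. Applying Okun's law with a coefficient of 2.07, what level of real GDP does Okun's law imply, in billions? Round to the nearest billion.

£7,236 billion

Unemployment gap = 3.53 - 4.51 = -0.98 points, so the output gap is -2.07 × (-0.98) = 2.0286%.
Actual GDP = 7092 × (1 + 2.0286/100) = 7092 × 1.020286 ≈ 7236 billion.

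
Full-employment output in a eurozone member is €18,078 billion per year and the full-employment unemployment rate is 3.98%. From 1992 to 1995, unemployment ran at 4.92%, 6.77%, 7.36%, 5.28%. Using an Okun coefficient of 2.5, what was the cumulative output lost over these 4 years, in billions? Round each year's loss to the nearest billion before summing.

Year 1992: gap = -2.5 × (4.92 - 3.98) = -2.35%, loss ≈ 18078 × 2.35/100 ≈ 425.
Year 1993: gap = -2.5 × (6.77 - 3.98) = -6.975%, loss ≈ 18078 × 6.975/100 ≈ 1261.
Year 1994: gap = -2.5 × (7.36 - 3.98) = -8.45%, loss ≈ 18078 × 8.45/100 ≈ 1528.
Year 1995: gap = -2.5 × (5.28 - 3.98) = -3.25%, loss ≈ 18078 × 3.25/100 ≈ 588.
Total lost output = 425 + 1261 + 1528 + 588 = 3802 billion.

€3,802 billion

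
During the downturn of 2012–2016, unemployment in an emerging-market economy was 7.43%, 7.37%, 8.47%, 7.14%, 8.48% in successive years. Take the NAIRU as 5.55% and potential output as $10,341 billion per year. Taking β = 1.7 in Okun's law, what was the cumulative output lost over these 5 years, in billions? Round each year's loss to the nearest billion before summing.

$1,958 billion

Year 2012: gap = -1.7 × (7.43 - 5.55) = -3.196%, loss ≈ 10341 × 3.196/100 ≈ 330.
Year 2013: gap = -1.7 × (7.37 - 5.55) = -3.094%, loss ≈ 10341 × 3.094/100 ≈ 320.
Year 2014: gap = -1.7 × (8.47 - 5.55) = -4.964%, loss ≈ 10341 × 4.964/100 ≈ 513.
Year 2015: gap = -1.7 × (7.14 - 5.55) = -2.703%, loss ≈ 10341 × 2.703/100 ≈ 280.
Year 2016: gap = -1.7 × (8.48 - 5.55) = -4.981%, loss ≈ 10341 × 4.981/100 ≈ 515.
Total lost output = 330 + 320 + 513 + 280 + 515 = 1958 billion.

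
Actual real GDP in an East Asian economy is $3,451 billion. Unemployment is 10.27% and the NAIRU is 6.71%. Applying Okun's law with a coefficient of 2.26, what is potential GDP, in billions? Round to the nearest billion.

Unemployment gap = 10.27 - 6.71 = 3.56 points, so output gap = -2.26 × 3.56 = -8.0456%.
Since Y = Y* × (1 + gap/100), Y* = 3451/0.919544 ≈ 3753 billion.

$3,753 billion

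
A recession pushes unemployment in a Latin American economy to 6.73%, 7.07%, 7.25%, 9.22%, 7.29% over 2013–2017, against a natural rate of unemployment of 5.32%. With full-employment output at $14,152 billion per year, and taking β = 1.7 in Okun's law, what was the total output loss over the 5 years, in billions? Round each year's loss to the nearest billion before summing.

Year 2013: gap = -1.7 × (6.73 - 5.32) = -2.397%, loss ≈ 14152 × 2.397/100 ≈ 339.
Year 2014: gap = -1.7 × (7.07 - 5.32) = -2.975%, loss ≈ 14152 × 2.975/100 ≈ 421.
Year 2015: gap = -1.7 × (7.25 - 5.32) = -3.281%, loss ≈ 14152 × 3.281/100 ≈ 464.
Year 2016: gap = -1.7 × (9.22 - 5.32) = -6.63%, loss ≈ 14152 × 6.63/100 ≈ 938.
Year 2017: gap = -1.7 × (7.29 - 5.32) = -3.349%, loss ≈ 14152 × 3.349/100 ≈ 474.
Total lost output = 339 + 421 + 464 + 938 + 474 = 2636 billion.

$2,636 billion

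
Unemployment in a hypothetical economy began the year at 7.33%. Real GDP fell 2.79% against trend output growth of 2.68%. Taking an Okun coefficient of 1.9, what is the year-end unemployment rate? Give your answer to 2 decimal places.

10.21%

Growth-rate Okun's law: g_Y = g_Y* - β × Δu, so Δu = (g_Y* - g_Y)/β.
Δu = (2.68 + 2.79)/1.9 = 5.47/1.9 = 2.88 percentage points.
Year-end unemployment = 7.33 + 2.88 = 10.21%.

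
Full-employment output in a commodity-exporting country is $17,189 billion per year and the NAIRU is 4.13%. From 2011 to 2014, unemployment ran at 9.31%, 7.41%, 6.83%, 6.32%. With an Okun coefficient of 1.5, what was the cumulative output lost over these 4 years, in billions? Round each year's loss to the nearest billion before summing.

$3,443 billion

Year 2011: gap = -1.5 × (9.31 - 4.13) = -7.77%, loss ≈ 17189 × 7.77/100 ≈ 1336.
Year 2012: gap = -1.5 × (7.41 - 4.13) = -4.92%, loss ≈ 17189 × 4.92/100 ≈ 846.
Year 2013: gap = -1.5 × (6.83 - 4.13) = -4.05%, loss ≈ 17189 × 4.05/100 ≈ 696.
Year 2014: gap = -1.5 × (6.32 - 4.13) = -3.285%, loss ≈ 17189 × 3.285/100 ≈ 565.
Total lost output = 1336 + 846 + 696 + 565 = 3443 billion.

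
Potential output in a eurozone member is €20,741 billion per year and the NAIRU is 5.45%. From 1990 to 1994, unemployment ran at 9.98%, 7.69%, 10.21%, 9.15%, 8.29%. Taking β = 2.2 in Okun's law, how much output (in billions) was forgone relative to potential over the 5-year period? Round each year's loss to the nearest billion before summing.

€8,245 billion

Year 1990: gap = -2.2 × (9.98 - 5.45) = -9.966%, loss ≈ 20741 × 9.966/100 ≈ 2067.
Year 1991: gap = -2.2 × (7.69 - 5.45) = -4.928%, loss ≈ 20741 × 4.928/100 ≈ 1022.
Year 1992: gap = -2.2 × (10.21 - 5.45) = -10.472%, loss ≈ 20741 × 10.472/100 ≈ 2172.
Year 1993: gap = -2.2 × (9.15 - 5.45) = -8.14%, loss ≈ 20741 × 8.14/100 ≈ 1688.
Year 1994: gap = -2.2 × (8.29 - 5.45) = -6.248%, loss ≈ 20741 × 6.248/100 ≈ 1296.
Total lost output = 2067 + 1022 + 2172 + 1688 + 1296 = 8245 billion.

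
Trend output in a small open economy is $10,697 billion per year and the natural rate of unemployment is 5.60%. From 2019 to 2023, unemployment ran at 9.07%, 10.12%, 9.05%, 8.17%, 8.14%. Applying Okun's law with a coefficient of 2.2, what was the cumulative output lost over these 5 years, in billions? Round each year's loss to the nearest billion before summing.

$3,896 billion

Year 2019: gap = -2.2 × (9.07 - 5.6) = -7.634%, loss ≈ 10697 × 7.634/100 ≈ 817.
Year 2020: gap = -2.2 × (10.12 - 5.6) = -9.944%, loss ≈ 10697 × 9.944/100 ≈ 1064.
Year 2021: gap = -2.2 × (9.05 - 5.6) = -7.59%, loss ≈ 10697 × 7.59/100 ≈ 812.
Year 2022: gap = -2.2 × (8.17 - 5.6) = -5.654%, loss ≈ 10697 × 5.654/100 ≈ 605.
Year 2023: gap = -2.2 × (8.14 - 5.6) = -5.588%, loss ≈ 10697 × 5.588/100 ≈ 598.
Total lost output = 817 + 1064 + 812 + 605 + 598 = 3896 billion.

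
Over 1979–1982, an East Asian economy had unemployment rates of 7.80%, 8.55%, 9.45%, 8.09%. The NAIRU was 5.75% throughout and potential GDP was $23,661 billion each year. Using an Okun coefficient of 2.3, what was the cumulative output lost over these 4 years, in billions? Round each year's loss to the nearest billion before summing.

$5,927 billion

Year 1979: gap = -2.3 × (7.8 - 5.75) = -4.715%, loss ≈ 23661 × 4.715/100 ≈ 1116.
Year 1980: gap = -2.3 × (8.55 - 5.75) = -6.44%, loss ≈ 23661 × 6.44/100 ≈ 1524.
Year 1981: gap = -2.3 × (9.45 - 5.75) = -8.51%, loss ≈ 23661 × 8.51/100 ≈ 2014.
Year 1982: gap = -2.3 × (8.09 - 5.75) = -5.382%, loss ≈ 23661 × 5.382/100 ≈ 1273.
Total lost output = 1116 + 1524 + 2014 + 1273 = 5927 billion.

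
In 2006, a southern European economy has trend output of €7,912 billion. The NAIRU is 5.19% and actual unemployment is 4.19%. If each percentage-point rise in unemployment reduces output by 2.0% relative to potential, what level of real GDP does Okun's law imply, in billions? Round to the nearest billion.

Unemployment gap = 4.19 - 5.19 = -1 point, so the output gap is -2 × (-1) = 2%.
Actual GDP = 7912 × (1 + 2/100) = 7912 × 1.02 ≈ 8070 billion.

€8,070 billion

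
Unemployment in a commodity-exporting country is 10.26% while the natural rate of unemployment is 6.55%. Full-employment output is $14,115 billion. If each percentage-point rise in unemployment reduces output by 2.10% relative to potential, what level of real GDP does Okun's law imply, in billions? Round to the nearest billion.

$13,015 billion

Unemployment gap = 10.26 - 6.55 = 3.71 points, so the output gap is -2.1 × 3.71 = -7.791%.
Actual GDP = 14115 × (1 - 7.791/100) = 14115 × 0.92209 ≈ 13015 billion.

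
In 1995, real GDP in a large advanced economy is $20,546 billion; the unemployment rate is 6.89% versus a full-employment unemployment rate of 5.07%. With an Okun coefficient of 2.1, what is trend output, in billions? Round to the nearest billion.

Unemployment gap = 6.89 - 5.07 = 1.82 points, so output gap = -2.1 × 1.82 = -3.822%.
Since Y = Y* × (1 + gap/100), Y* = 20546/0.96178 ≈ 21362 billion.

$21,362 billion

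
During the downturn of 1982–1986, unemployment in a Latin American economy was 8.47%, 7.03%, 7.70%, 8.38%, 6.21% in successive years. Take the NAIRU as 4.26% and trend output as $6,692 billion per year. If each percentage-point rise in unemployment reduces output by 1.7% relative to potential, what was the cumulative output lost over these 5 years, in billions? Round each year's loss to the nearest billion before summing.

$1,876 billion

Year 1982: gap = -1.7 × (8.47 - 4.26) = -7.157%, loss ≈ 6692 × 7.157/100 ≈ 479.
Year 1983: gap = -1.7 × (7.03 - 4.26) = -4.709%, loss ≈ 6692 × 4.709/100 ≈ 315.
Year 1984: gap = -1.7 × (7.7 - 4.26) = -5.848%, loss ≈ 6692 × 5.848/100 ≈ 391.
Year 1985: gap = -1.7 × (8.38 - 4.26) = -7.004%, loss ≈ 6692 × 7.004/100 ≈ 469.
Year 1986: gap = -1.7 × (6.21 - 4.26) = -3.315%, loss ≈ 6692 × 3.315/100 ≈ 222.
Total lost output = 479 + 315 + 391 + 469 + 222 = 1876 billion.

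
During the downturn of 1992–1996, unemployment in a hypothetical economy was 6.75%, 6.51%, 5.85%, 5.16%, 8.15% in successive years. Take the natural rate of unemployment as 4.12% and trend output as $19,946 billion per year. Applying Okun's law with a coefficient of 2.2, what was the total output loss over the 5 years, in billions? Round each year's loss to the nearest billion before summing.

$5,186 billion

Year 1992: gap = -2.2 × (6.75 - 4.12) = -5.786%, loss ≈ 19946 × 5.786/100 ≈ 1154.
Year 1993: gap = -2.2 × (6.51 - 4.12) = -5.258%, loss ≈ 19946 × 5.258/100 ≈ 1049.
Year 1994: gap = -2.2 × (5.85 - 4.12) = -3.806%, loss ≈ 19946 × 3.806/100 ≈ 759.
Year 1995: gap = -2.2 × (5.16 - 4.12) = -2.288%, loss ≈ 19946 × 2.288/100 ≈ 456.
Year 1996: gap = -2.2 × (8.15 - 4.12) = -8.866%, loss ≈ 19946 × 8.866/100 ≈ 1768.
Total lost output = 1154 + 1049 + 759 + 456 + 1768 = 5186 billion.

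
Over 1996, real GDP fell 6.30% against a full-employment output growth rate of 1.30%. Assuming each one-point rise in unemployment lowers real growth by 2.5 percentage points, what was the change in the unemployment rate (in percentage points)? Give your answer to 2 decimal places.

Growth-rate Okun's law: g_Y = g_Y* - β × Δu, so Δu = (g_Y* - g_Y)/β.
Δu = (1.3 + 6.3)/2.5 = 7.6/2.5 = 3.04 percentage points.

3.04 percentage points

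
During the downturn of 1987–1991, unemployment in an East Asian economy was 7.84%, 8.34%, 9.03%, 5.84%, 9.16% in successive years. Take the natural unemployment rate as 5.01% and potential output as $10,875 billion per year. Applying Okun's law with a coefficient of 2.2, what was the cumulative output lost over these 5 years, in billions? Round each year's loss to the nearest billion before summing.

Year 1987: gap = -2.2 × (7.84 - 5.01) = -6.226%, loss ≈ 10875 × 6.226/100 ≈ 677.
Year 1988: gap = -2.2 × (8.34 - 5.01) = -7.326%, loss ≈ 10875 × 7.326/100 ≈ 797.
Year 1989: gap = -2.2 × (9.03 - 5.01) = -8.844%, loss ≈ 10875 × 8.844/100 ≈ 962.
Year 1990: gap = -2.2 × (5.84 - 5.01) = -1.826%, loss ≈ 10875 × 1.826/100 ≈ 199.
Year 1991: gap = -2.2 × (9.16 - 5.01) = -9.13%, loss ≈ 10875 × 9.13/100 ≈ 993.
Total lost output = 677 + 797 + 962 + 199 + 993 = 3628 billion.

$3,628 billion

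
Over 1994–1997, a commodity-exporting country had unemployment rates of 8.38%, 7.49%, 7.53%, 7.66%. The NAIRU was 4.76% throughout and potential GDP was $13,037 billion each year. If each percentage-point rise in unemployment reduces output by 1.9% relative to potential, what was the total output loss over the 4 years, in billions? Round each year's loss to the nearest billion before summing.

Year 1994: gap = -1.9 × (8.38 - 4.76) = -6.878%, loss ≈ 13037 × 6.878/100 ≈ 897.
Year 1995: gap = -1.9 × (7.49 - 4.76) = -5.187%, loss ≈ 13037 × 5.187/100 ≈ 676.
Year 1996: gap = -1.9 × (7.53 - 4.76) = -5.263%, loss ≈ 13037 × 5.263/100 ≈ 686.
Year 1997: gap = -1.9 × (7.66 - 4.76) = -5.51%, loss ≈ 13037 × 5.51/100 ≈ 718.
Total lost output = 897 + 676 + 686 + 718 = 2977 billion.

$2,977 billion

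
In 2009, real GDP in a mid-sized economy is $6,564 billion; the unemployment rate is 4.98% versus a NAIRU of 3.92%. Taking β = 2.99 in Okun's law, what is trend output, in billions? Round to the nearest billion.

$6,779 billion

Unemployment gap = 4.98 - 3.92 = 1.06 points, so output gap = -2.99 × 1.06 = -3.1694%.
Since Y = Y* × (1 + gap/100), Y* = 6564/0.968306 ≈ 6779 billion.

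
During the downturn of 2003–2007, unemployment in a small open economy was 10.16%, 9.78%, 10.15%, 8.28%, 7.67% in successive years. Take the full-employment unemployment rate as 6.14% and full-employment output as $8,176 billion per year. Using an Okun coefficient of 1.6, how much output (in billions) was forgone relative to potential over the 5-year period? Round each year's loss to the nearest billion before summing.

Year 2003: gap = -1.6 × (10.16 - 6.14) = -6.432%, loss ≈ 8176 × 6.432/100 ≈ 526.
Year 2004: gap = -1.6 × (9.78 - 6.14) = -5.824%, loss ≈ 8176 × 5.824/100 ≈ 476.
Year 2005: gap = -1.6 × (10.15 - 6.14) = -6.416%, loss ≈ 8176 × 6.416/100 ≈ 525.
Year 2006: gap = -1.6 × (8.28 - 6.14) = -3.424%, loss ≈ 8176 × 3.424/100 ≈ 280.
Year 2007: gap = -1.6 × (7.67 - 6.14) = -2.448%, loss ≈ 8176 × 2.448/100 ≈ 200.
Total lost output = 526 + 476 + 525 + 280 + 200 = 2007 billion.

$2,007 billion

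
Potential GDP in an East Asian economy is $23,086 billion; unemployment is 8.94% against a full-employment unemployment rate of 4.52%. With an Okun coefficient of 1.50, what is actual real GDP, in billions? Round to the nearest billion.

Unemployment gap = 8.94 - 4.52 = 4.42 points, so the output gap is -1.5 × 4.42 = -6.63%.
Actual GDP = 23086 × (1 - 6.63/100) = 23086 × 0.9337 ≈ 21555 billion.

$21,555 billion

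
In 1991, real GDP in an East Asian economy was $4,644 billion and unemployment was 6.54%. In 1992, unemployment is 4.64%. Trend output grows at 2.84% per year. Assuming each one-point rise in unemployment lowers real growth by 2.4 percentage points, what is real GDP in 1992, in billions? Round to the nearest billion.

Δu = 4.64 - 6.54 = -1.9 points.
Okun's law (growth form): g_Y = g_Y* - β × Δu = 2.84 - 2.4 × (-1.90) = 2.84 + 4.56 = 7.4%.
Real GDP in the next year = 4644 × (1 + 7.4/100) = 4644 × 1.074 ≈ 4988 billion.

$4,988 billion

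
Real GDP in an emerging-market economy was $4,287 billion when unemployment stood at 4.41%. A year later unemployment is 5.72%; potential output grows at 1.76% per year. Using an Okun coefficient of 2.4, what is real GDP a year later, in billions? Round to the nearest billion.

$4,228 billion

Δu = 5.72 - 4.41 = 1.31 points.
Okun's law (growth form): g_Y = g_Y* - β × Δu = 1.76 - 2.4 × (1.31) = 1.76 - 3.144 = -1.384%.
Real GDP in the next year = 4287 × (1 - 1.384/100) = 4287 × 0.98616 ≈ 4228 billion.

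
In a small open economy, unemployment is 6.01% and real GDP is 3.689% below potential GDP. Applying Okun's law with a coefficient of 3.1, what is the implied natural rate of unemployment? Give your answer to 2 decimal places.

4.82%

From Okun's law, u - u* = -(output gap)/β = -(-3.689)/3.1 = 1.19 points.
So u* = 6.01 - 1.19 = 4.82%.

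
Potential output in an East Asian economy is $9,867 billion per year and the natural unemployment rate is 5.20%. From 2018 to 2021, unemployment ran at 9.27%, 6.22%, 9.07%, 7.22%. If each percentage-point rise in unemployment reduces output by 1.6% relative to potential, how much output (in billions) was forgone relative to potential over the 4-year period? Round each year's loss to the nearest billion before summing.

Year 2018: gap = -1.6 × (9.27 - 5.2) = -6.512%, loss ≈ 9867 × 6.512/100 ≈ 643.
Year 2019: gap = -1.6 × (6.22 - 5.2) = -1.632%, loss ≈ 9867 × 1.632/100 ≈ 161.
Year 2020: gap = -1.6 × (9.07 - 5.2) = -6.192%, loss ≈ 9867 × 6.192/100 ≈ 611.
Year 2021: gap = -1.6 × (7.22 - 5.2) = -3.232%, loss ≈ 9867 × 3.232/100 ≈ 319.
Total lost output = 643 + 161 + 611 + 319 = 1734 billion.

$1,734 billion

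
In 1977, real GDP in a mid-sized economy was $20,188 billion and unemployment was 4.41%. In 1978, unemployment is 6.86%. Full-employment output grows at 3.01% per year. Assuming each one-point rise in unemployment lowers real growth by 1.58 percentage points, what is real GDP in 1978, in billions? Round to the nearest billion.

Δu = 6.86 - 4.41 = 2.45 points.
Okun's law (growth form): g_Y = g_Y* - β × Δu = 3.01 - 1.58 × (2.45) = 3.01 - 3.871 = -0.861%.
Real GDP in the next year = 20188 × (1 - 0.861/100) = 20188 × 0.99139 ≈ 20014 billion.

$20,014 billion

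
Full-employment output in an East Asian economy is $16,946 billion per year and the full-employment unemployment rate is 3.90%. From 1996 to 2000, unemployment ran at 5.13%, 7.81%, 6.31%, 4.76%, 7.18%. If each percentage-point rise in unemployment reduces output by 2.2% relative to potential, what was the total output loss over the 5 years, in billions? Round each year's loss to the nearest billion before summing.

$4,359 billion

Year 1996: gap = -2.2 × (5.13 - 3.9) = -2.706%, loss ≈ 16946 × 2.706/100 ≈ 459.
Year 1997: gap = -2.2 × (7.81 - 3.9) = -8.602%, loss ≈ 16946 × 8.602/100 ≈ 1458.
Year 1998: gap = -2.2 × (6.31 - 3.9) = -5.302%, loss ≈ 16946 × 5.302/100 ≈ 898.
Year 1999: gap = -2.2 × (4.76 - 3.9) = -1.892%, loss ≈ 16946 × 1.892/100 ≈ 321.
Year 2000: gap = -2.2 × (7.18 - 3.9) = -7.216%, loss ≈ 16946 × 7.216/100 ≈ 1223.
Total lost output = 459 + 1458 + 898 + 321 + 1223 = 4359 billion.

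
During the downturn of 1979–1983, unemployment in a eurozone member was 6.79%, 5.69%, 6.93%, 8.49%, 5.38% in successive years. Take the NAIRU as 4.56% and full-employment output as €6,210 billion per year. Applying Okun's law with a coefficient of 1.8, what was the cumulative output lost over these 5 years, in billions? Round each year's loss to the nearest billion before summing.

Year 1979: gap = -1.8 × (6.79 - 4.56) = -4.014%, loss ≈ 6210 × 4.014/100 ≈ 249.
Year 1980: gap = -1.8 × (5.69 - 4.56) = -2.034%, loss ≈ 6210 × 2.034/100 ≈ 126.
Year 1981: gap = -1.8 × (6.93 - 4.56) = -4.266%, loss ≈ 6210 × 4.266/100 ≈ 265.
Year 1982: gap = -1.8 × (8.49 - 4.56) = -7.074%, loss ≈ 6210 × 7.074/100 ≈ 439.
Year 1983: gap = -1.8 × (5.38 - 4.56) = -1.476%, loss ≈ 6210 × 1.476/100 ≈ 92.
Total lost output = 249 + 126 + 265 + 439 + 92 = 1171 billion.

€1,171 billion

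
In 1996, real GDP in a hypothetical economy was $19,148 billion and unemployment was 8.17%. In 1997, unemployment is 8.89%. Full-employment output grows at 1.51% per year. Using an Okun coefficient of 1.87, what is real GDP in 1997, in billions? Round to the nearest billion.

Δu = 8.89 - 8.17 = 0.72 points.
Okun's law (growth form): g_Y = g_Y* - β × Δu = 1.51 - 1.87 × (0.72) = 1.51 - 1.3464 = 0.1636%.
Real GDP in the next year = 19148 × (1 + 0.1636/100) = 19148 × 1.001636 ≈ 19179 billion.

$19,179 billion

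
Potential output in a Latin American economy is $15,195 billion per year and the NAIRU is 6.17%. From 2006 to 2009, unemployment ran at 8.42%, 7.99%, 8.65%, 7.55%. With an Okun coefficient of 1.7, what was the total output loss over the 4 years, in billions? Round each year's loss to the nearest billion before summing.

Year 2006: gap = -1.7 × (8.42 - 6.17) = -3.825%, loss ≈ 15195 × 3.825/100 ≈ 581.
Year 2007: gap = -1.7 × (7.99 - 6.17) = -3.094%, loss ≈ 15195 × 3.094/100 ≈ 470.
Year 2008: gap = -1.7 × (8.65 - 6.17) = -4.216%, loss ≈ 15195 × 4.216/100 ≈ 641.
Year 2009: gap = -1.7 × (7.55 - 6.17) = -2.346%, loss ≈ 15195 × 2.346/100 ≈ 356.
Total lost output = 581 + 470 + 641 + 356 = 2048 billion.

$2,048 billion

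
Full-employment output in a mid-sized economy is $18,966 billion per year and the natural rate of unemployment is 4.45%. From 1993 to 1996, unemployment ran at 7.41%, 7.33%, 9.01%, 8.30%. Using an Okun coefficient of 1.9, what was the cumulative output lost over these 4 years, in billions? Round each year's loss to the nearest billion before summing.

Year 1993: gap = -1.9 × (7.41 - 4.45) = -5.624%, loss ≈ 18966 × 5.624/100 ≈ 1067.
Year 1994: gap = -1.9 × (7.33 - 4.45) = -5.472%, loss ≈ 18966 × 5.472/100 ≈ 1038.
Year 1995: gap = -1.9 × (9.01 - 4.45) = -8.664%, loss ≈ 18966 × 8.664/100 ≈ 1643.
Year 1996: gap = -1.9 × (8.3 - 4.45) = -7.315%, loss ≈ 18966 × 7.315/100 ≈ 1387.
Total lost output = 1067 + 1038 + 1643 + 1387 = 5135 billion.

$5,135 billion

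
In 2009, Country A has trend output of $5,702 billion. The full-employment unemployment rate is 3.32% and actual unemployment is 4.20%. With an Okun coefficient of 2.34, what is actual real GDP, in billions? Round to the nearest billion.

$5,585 billion

Unemployment gap = 4.2 - 3.32 = 0.88 points, so the output gap is -2.34 × 0.88 = -2.0592%.
Actual GDP = 5702 × (1 - 2.0592/100) = 5702 × 0.979408 ≈ 5585 billion.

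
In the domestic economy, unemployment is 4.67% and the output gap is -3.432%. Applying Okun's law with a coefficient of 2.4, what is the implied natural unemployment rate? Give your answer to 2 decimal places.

3.24%

From Okun's law, u - u* = -(output gap)/β = -(-3.432)/2.4 = 1.43 points.
So u* = 4.67 - 1.43 = 3.24%.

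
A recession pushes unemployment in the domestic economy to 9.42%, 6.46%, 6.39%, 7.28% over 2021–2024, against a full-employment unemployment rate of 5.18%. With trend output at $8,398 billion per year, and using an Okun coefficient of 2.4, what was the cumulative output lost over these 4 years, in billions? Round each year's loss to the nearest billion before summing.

Year 2021: gap = -2.4 × (9.42 - 5.18) = -10.176%, loss ≈ 8398 × 10.176/100 ≈ 855.
Year 2022: gap = -2.4 × (6.46 - 5.18) = -3.072%, loss ≈ 8398 × 3.072/100 ≈ 258.
Year 2023: gap = -2.4 × (6.39 - 5.18) = -2.904%, loss ≈ 8398 × 2.904/100 ≈ 244.
Year 2024: gap = -2.4 × (7.28 - 5.18) = -5.04%, loss ≈ 8398 × 5.04/100 ≈ 423.
Total lost output = 855 + 258 + 244 + 423 = 1780 billion.

$1,780 billion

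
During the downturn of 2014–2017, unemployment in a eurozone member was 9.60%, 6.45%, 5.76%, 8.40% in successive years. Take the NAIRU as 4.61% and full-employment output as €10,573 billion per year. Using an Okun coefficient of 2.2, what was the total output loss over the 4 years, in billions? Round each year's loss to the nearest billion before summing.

Year 2014: gap = -2.2 × (9.6 - 4.61) = -10.978%, loss ≈ 10573 × 10.978/100 ≈ 1161.
Year 2015: gap = -2.2 × (6.45 - 4.61) = -4.048%, loss ≈ 10573 × 4.048/100 ≈ 428.
Year 2016: gap = -2.2 × (5.76 - 4.61) = -2.53%, loss ≈ 10573 × 2.53/100 ≈ 267.
Year 2017: gap = -2.2 × (8.4 - 4.61) = -8.338%, loss ≈ 10573 × 8.338/100 ≈ 882.
Total lost output = 1161 + 428 + 267 + 882 = 2738 billion.

€2,738 billion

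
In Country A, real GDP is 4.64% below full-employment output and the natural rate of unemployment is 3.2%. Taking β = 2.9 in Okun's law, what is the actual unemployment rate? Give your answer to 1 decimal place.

4.8%

From Okun's law, u - u* = -(output gap)/β = -(-4.64)/2.9 = 1.6 points.
So u = 3.2 + 1.6 = 4.8%.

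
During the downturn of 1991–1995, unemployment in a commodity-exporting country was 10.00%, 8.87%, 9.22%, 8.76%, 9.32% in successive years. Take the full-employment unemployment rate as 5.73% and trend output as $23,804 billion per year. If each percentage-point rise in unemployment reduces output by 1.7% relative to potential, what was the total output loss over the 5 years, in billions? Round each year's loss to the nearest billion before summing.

$7,090 billion

Year 1991: gap = -1.7 × (10 - 5.73) = -7.259%, loss ≈ 23804 × 7.259/100 ≈ 1728.
Year 1992: gap = -1.7 × (8.87 - 5.73) = -5.338%, loss ≈ 23804 × 5.338/100 ≈ 1271.
Year 1993: gap = -1.7 × (9.22 - 5.73) = -5.933%, loss ≈ 23804 × 5.933/100 ≈ 1412.
Year 1994: gap = -1.7 × (8.76 - 5.73) = -5.151%, loss ≈ 23804 × 5.151/100 ≈ 1226.
Year 1995: gap = -1.7 × (9.32 - 5.73) = -6.103%, loss ≈ 23804 × 6.103/100 ≈ 1453.
Total lost output = 1728 + 1271 + 1412 + 1226 + 1453 = 7090 billion.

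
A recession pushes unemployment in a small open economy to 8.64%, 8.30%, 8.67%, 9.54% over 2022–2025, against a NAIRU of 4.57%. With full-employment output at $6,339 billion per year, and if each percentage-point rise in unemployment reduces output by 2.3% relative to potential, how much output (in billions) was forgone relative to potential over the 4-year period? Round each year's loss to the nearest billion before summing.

Year 2022: gap = -2.3 × (8.64 - 4.57) = -9.361%, loss ≈ 6339 × 9.361/100 ≈ 593.
Year 2023: gap = -2.3 × (8.3 - 4.57) = -8.579%, loss ≈ 6339 × 8.579/100 ≈ 544.
Year 2024: gap = -2.3 × (8.67 - 4.57) = -9.43%, loss ≈ 6339 × 9.43/100 ≈ 598.
Year 2025: gap = -2.3 × (9.54 - 4.57) = -11.431%, loss ≈ 6339 × 11.431/100 ≈ 725.
Total lost output = 593 + 544 + 598 + 725 = 2460 billion.

$2,460 billion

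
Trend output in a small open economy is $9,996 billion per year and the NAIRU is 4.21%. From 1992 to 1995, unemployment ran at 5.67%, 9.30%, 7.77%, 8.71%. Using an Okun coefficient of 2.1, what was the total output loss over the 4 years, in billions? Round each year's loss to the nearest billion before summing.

Year 1992: gap = -2.1 × (5.67 - 4.21) = -3.066%, loss ≈ 9996 × 3.066/100 ≈ 306.
Year 1993: gap = -2.1 × (9.3 - 4.21) = -10.689%, loss ≈ 9996 × 10.689/100 ≈ 1068.
Year 1994: gap = -2.1 × (7.77 - 4.21) = -7.476%, loss ≈ 9996 × 7.476/100 ≈ 747.
Year 1995: gap = -2.1 × (8.71 - 4.21) = -9.45%, loss ≈ 9996 × 9.45/100 ≈ 945.
Total lost output = 306 + 1068 + 747 + 945 = 3066 billion.

$3,066 billion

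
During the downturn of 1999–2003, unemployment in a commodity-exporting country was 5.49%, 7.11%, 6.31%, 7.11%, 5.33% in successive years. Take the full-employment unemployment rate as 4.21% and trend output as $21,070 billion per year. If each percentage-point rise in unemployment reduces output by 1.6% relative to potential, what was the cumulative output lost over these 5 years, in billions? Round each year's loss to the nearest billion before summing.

$3,474 billion

Year 1999: gap = -1.6 × (5.49 - 4.21) = -2.048%, loss ≈ 21070 × 2.048/100 ≈ 432.
Year 2000: gap = -1.6 × (7.11 - 4.21) = -4.64%, loss ≈ 21070 × 4.64/100 ≈ 978.
Year 2001: gap = -1.6 × (6.31 - 4.21) = -3.36%, loss ≈ 21070 × 3.36/100 ≈ 708.
Year 2002: gap = -1.6 × (7.11 - 4.21) = -4.64%, loss ≈ 21070 × 4.64/100 ≈ 978.
Year 2003: gap = -1.6 × (5.33 - 4.21) = -1.792%, loss ≈ 21070 × 1.792/100 ≈ 378.
Total lost output = 432 + 978 + 708 + 978 + 378 = 3474 billion.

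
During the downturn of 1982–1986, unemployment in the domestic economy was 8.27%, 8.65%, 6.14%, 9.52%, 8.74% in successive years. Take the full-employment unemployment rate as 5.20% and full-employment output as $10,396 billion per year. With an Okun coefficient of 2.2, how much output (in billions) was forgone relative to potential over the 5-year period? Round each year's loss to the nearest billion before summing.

$3,504 billion

Year 1982: gap = -2.2 × (8.27 - 5.2) = -6.754%, loss ≈ 10396 × 6.754/100 ≈ 702.
Year 1983: gap = -2.2 × (8.65 - 5.2) = -7.59%, loss ≈ 10396 × 7.59/100 ≈ 789.
Year 1984: gap = -2.2 × (6.14 - 5.2) = -2.068%, loss ≈ 10396 × 2.068/100 ≈ 215.
Year 1985: gap = -2.2 × (9.52 - 5.2) = -9.504%, loss ≈ 10396 × 9.504/100 ≈ 988.
Year 1986: gap = -2.2 × (8.74 - 5.2) = -7.788%, loss ≈ 10396 × 7.788/100 ≈ 810.
Total lost output = 702 + 789 + 215 + 988 + 810 = 3504 billion.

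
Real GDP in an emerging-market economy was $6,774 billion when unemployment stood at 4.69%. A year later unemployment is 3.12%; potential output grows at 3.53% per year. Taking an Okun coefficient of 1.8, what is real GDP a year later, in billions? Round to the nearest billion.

$7,205 billion

Δu = 3.12 - 4.69 = -1.57 points.
Okun's law (growth form): g_Y = g_Y* - β × Δu = 3.53 - 1.8 × (-1.57) = 3.53 + 2.826 = 6.356%.
Real GDP in the next year = 6774 × (1 + 6.356/100) = 6774 × 1.06356 ≈ 7205 billion.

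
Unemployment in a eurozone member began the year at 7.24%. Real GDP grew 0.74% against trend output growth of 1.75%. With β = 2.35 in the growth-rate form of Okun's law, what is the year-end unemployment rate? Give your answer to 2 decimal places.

7.67%

Growth-rate Okun's law: g_Y = g_Y* - β × Δu, so Δu = (g_Y* - g_Y)/β.
Δu = (1.75 - 0.74)/2.35 = 1.01/2.35 = 0.43 percentage points.
Year-end unemployment = 7.24 + 0.43 = 7.67%.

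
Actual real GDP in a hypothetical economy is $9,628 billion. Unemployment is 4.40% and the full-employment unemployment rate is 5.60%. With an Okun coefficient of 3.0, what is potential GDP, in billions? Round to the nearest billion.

Unemployment gap = 4.4 - 5.6 = -1.2 points, so output gap = -3 × (-1.2) = 3.6%.
Since Y = Y* × (1 + gap/100), Y* = 9628/1.036 ≈ 9293 billion.

$9,293 billion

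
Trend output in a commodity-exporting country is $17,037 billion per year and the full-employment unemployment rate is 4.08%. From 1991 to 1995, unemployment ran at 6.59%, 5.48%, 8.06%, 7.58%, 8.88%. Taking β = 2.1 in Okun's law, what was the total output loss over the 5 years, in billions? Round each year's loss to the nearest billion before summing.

$5,792 billion

Year 1991: gap = -2.1 × (6.59 - 4.08) = -5.271%, loss ≈ 17037 × 5.271/100 ≈ 898.
Year 1992: gap = -2.1 × (5.48 - 4.08) = -2.94%, loss ≈ 17037 × 2.94/100 ≈ 501.
Year 1993: gap = -2.1 × (8.06 - 4.08) = -8.358%, loss ≈ 17037 × 8.358/100 ≈ 1424.
Year 1994: gap = -2.1 × (7.58 - 4.08) = -7.35%, loss ≈ 17037 × 7.35/100 ≈ 1252.
Year 1995: gap = -2.1 × (8.88 - 4.08) = -10.08%, loss ≈ 17037 × 10.08/100 ≈ 1717.
Total lost output = 898 + 501 + 1424 + 1252 + 1717 = 5792 billion.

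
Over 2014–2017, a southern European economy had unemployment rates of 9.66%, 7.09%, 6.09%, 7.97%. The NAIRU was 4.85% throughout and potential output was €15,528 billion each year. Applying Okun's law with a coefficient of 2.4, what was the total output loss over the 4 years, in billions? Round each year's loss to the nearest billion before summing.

Year 2014: gap = -2.4 × (9.66 - 4.85) = -11.544%, loss ≈ 15528 × 11.544/100 ≈ 1793.
Year 2015: gap = -2.4 × (7.09 - 4.85) = -5.376%, loss ≈ 15528 × 5.376/100 ≈ 835.
Year 2016: gap = -2.4 × (6.09 - 4.85) = -2.976%, loss ≈ 15528 × 2.976/100 ≈ 462.
Year 2017: gap = -2.4 × (7.97 - 4.85) = -7.488%, loss ≈ 15528 × 7.488/100 ≈ 1163.
Total lost output = 1793 + 835 + 462 + 1163 = 4253 billion.

€4,253 billion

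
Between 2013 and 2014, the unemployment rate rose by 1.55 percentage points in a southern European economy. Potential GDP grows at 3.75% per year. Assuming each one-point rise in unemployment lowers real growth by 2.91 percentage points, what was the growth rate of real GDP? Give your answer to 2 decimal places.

-0.76%

Growth-rate Okun's law: g_Y = g_Y* - β × Δu.
g_Y = 3.75 - 2.91 × (1.55) = 3.75 - 4.5105 = -0.7605%, i.e. -0.76% to 2 d.p.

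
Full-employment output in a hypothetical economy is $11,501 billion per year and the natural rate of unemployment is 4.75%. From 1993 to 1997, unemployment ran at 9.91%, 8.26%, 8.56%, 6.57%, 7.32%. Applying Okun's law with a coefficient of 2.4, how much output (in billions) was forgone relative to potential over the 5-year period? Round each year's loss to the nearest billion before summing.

$4,656 billion

Year 1993: gap = -2.4 × (9.91 - 4.75) = -12.384%, loss ≈ 11501 × 12.384/100 ≈ 1424.
Year 1994: gap = -2.4 × (8.26 - 4.75) = -8.424%, loss ≈ 11501 × 8.424/100 ≈ 969.
Year 1995: gap = -2.4 × (8.56 - 4.75) = -9.144%, loss ≈ 11501 × 9.144/100 ≈ 1052.
Year 1996: gap = -2.4 × (6.57 - 4.75) = -4.368%, loss ≈ 11501 × 4.368/100 ≈ 502.
Year 1997: gap = -2.4 × (7.32 - 4.75) = -6.168%, loss ≈ 11501 × 6.168/100 ≈ 709.
Total lost output = 1424 + 969 + 1052 + 502 + 709 = 4656 billion.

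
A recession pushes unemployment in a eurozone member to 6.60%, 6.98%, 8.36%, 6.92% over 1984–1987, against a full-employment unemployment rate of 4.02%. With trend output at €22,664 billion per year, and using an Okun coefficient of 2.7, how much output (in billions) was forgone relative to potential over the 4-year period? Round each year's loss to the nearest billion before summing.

€7,821 billion

Year 1984: gap = -2.7 × (6.6 - 4.02) = -6.966%, loss ≈ 22664 × 6.966/100 ≈ 1579.
Year 1985: gap = -2.7 × (6.98 - 4.02) = -7.992%, loss ≈ 22664 × 7.992/100 ≈ 1811.
Year 1986: gap = -2.7 × (8.36 - 4.02) = -11.718%, loss ≈ 22664 × 11.718/100 ≈ 2656.
Year 1987: gap = -2.7 × (6.92 - 4.02) = -7.83%, loss ≈ 22664 × 7.83/100 ≈ 1775.
Total lost output = 1579 + 1811 + 2656 + 1775 = 7821 billion.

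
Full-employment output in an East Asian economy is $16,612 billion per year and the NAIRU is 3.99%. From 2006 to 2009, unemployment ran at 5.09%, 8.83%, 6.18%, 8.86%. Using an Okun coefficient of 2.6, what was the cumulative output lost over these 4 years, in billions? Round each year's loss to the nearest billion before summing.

Year 2006: gap = -2.6 × (5.09 - 3.99) = -2.86%, loss ≈ 16612 × 2.86/100 ≈ 475.
Year 2007: gap = -2.6 × (8.83 - 3.99) = -12.584%, loss ≈ 16612 × 12.584/100 ≈ 2090.
Year 2008: gap = -2.6 × (6.18 - 3.99) = -5.694%, loss ≈ 16612 × 5.694/100 ≈ 946.
Year 2009: gap = -2.6 × (8.86 - 3.99) = -12.662%, loss ≈ 16612 × 12.662/100 ≈ 2103.
Total lost output = 475 + 2090 + 946 + 2103 = 5614 billion.

$5,614 billion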